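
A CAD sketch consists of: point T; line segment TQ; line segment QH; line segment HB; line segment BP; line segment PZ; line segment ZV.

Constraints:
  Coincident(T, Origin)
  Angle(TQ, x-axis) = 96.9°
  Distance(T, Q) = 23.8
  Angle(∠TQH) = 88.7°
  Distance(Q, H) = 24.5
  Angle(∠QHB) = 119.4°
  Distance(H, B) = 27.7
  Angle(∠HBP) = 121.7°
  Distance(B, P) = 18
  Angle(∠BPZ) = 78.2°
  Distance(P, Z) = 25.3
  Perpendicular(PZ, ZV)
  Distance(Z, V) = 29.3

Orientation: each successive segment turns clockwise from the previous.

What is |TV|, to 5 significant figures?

36.606

∠BPZ = 78.2° gives PZ at 144.90° from the x-axis; with |PZ| = 25.3, Z = (9.5929, 1.3435). The perpendicularity gives ZV at right angles to PZ, so ZV runs at 54.900°; with |ZV| = 29.3, V = (26.441, 25.315). Then |TV| = |V − T| = 36.606.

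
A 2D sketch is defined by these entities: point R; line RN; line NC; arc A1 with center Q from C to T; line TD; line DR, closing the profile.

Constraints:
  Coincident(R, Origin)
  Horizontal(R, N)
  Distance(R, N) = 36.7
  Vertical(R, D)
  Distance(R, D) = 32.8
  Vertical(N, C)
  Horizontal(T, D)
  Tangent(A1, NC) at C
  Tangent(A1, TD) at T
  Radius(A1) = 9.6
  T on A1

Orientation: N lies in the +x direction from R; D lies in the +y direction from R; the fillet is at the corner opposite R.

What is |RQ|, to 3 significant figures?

35.7

RD is vertical with |RD| = 32.8 and D on the +y side, so D = (0.00, 32.8). The virtual corner opposite R is at (36.7, 32.8). Since A1 is tangent to NC there, QC ⟂ NC and since A1 is tangent to TD there, QT ⟂ TD, with radius 9.6, so the center Q sits 9.6 in from both sides at Q = (27.1, 23.2). Then |RQ| = |Q − R| = 35.7.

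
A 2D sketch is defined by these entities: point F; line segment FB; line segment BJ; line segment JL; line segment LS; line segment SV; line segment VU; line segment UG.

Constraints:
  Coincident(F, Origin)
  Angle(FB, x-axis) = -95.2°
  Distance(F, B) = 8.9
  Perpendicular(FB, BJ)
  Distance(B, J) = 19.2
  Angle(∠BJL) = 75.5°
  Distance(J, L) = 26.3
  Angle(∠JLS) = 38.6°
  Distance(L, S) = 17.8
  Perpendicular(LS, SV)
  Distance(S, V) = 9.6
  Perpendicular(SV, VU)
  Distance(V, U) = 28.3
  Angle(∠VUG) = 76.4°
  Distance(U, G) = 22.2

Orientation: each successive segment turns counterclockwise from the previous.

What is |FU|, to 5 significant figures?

33.952

LS ⟂ SV, so SV runs at -29.300°; with |SV| = 9.6, V = (13.725, -4.8701). SV ⟂ VU, so VU runs at 60.700°; with |VU| = 28.3, U = (27.575, 19.809). Then |FU| = |U − F| = 33.952.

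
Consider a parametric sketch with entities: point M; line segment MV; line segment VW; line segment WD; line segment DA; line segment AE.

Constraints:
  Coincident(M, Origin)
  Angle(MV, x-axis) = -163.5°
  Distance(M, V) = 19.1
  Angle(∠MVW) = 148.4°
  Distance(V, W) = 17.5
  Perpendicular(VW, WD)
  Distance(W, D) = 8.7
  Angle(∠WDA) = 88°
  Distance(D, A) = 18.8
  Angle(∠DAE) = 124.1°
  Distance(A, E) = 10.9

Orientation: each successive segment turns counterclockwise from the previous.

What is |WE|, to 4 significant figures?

24.61

M is at the origin; MV runs at -163.5° with length 19.1, so V = (-18.31, -5.425). ∠MVW = 148.4° gives VW at -131.9° from the x-axis; with |VW| = 17.5, W = (-30.00, -18.45). VW is perpendicular to WD, so WD runs at -41.90°; with |WD| = 8.7, D = (-23.53, -24.26). ∠WDA = 88.0° gives DA at 50.10° from the x-axis; with |DA| = 18.8, A = (-11.47, -9.838). ∠DAE = 124.1° gives AE at 106.0° from the x-axis; with |AE| = 10.9, E = (-14.47, 0.6402). Then |WE| = |E − W| = 24.61.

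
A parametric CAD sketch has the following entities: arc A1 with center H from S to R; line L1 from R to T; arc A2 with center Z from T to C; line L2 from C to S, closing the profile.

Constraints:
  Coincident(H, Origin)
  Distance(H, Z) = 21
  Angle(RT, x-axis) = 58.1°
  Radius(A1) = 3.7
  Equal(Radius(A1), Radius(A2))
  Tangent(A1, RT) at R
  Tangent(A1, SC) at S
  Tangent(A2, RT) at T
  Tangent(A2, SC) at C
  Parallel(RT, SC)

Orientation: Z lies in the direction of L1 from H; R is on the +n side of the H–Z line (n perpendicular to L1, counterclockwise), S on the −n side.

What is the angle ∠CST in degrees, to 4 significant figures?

19.41°

The slot axis is L1's direction at 58.1°, so u = (cos 58.1°, sin 58.1°) = (0.5284, 0.8490) and n = (−sin 58.1°, cos 58.1°) = (-0.8490, 0.5284). H is at the origin and Z lies 21.0 along u from H, so Z = 21.0·u = (11.10, 17.83). Tangency of A1 to both parallel lines with radius 3.7 puts R and S at H ± 3.7·n: R = (-3.141, 1.955), S = (3.141, -1.955). Equal radii place T and C the same way about Z: T = Z + 3.7·n = (7.956, 19.78), C = Z − 3.7·n = (14.24, 15.87). Then cos ∠CST = SC·ST / (|SC||ST|), giving 19.41°.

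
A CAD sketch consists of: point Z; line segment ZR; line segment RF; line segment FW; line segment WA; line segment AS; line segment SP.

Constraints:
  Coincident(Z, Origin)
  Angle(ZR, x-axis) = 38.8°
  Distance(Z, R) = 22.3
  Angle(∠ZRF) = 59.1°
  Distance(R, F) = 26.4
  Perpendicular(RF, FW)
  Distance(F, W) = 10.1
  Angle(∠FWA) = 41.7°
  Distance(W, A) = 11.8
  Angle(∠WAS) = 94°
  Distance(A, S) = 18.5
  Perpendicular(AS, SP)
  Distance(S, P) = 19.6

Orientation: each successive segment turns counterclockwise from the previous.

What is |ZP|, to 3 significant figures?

38.2

Z is at the origin; ZR runs at 38.8° with length 22.3, so R = (17.4, 14.0). ∠ZRF = 59.1° gives RF at 160° from the x-axis; with |RF| = 26.4, F = (-7.38, 23.1). RF ⟂ FW, so FW runs at -110°; with |FW| = 10.1, W = (-10.9, 13.7). ∠FWA = 41.7° gives WA at 28.0° from the x-axis; with |WA| = 11.8, A = (-0.466, 19.2). ∠WAS = 94.0° gives AS at 114° from the x-axis; with |AS| = 18.5, S = (-7.99, 36.1). AS ⟂ SP, so SP runs at -156°; with |SP| = 19.6, P = (-25.9, 28.1). Then |ZP| = |P − Z| = 38.2.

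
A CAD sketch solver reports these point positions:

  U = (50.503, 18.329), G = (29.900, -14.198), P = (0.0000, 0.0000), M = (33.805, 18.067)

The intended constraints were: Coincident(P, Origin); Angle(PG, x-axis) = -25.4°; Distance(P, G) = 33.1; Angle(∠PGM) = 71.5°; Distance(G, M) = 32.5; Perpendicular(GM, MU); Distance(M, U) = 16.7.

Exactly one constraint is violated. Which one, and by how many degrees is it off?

Perpendicular(GM, MU) — off by 7.80°.

P = (0.00, 0.00) ✓; PG at -25.40° ✓; |PG| = 33.10 ✓; ∠PGM = 71.50° ✓; |GM| = 32.50 ✓; ∠(GM, MU) = 82.20° ✗; |MU| = 16.70 ✓.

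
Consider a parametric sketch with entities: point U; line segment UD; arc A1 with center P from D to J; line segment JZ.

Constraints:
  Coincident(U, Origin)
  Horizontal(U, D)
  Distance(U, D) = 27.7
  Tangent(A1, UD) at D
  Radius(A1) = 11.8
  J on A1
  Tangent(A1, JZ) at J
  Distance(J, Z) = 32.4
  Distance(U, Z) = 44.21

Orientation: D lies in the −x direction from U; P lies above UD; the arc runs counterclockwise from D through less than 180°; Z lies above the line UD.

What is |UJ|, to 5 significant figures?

19.056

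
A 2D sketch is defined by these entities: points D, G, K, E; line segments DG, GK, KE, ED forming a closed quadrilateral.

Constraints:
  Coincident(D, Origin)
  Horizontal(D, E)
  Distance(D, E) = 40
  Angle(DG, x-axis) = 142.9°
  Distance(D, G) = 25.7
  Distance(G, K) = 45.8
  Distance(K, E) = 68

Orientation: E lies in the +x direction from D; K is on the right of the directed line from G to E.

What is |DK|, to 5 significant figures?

36.793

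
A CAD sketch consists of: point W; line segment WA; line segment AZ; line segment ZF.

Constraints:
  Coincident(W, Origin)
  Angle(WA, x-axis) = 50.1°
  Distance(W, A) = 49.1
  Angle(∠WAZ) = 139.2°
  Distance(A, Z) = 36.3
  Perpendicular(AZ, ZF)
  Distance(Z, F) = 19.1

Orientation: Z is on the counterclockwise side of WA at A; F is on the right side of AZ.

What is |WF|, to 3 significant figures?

89.5

∠WAZ = 139.2°, so AZ runs at 50.1° + (180° − 139.2°) = 90.9° from the x-axis; with |AZ| = 36.3, Z = A + 36.3·(cos 90.9°, sin 90.9°) = (30.9, 74.0). AZ ⟂ ZF; with |ZF| = 19.1 on the right of AZ, F = Z + 19.1·(1.00, 0.0157) = (50.0, 74.3). Then |WF| = |F − W| = 89.5.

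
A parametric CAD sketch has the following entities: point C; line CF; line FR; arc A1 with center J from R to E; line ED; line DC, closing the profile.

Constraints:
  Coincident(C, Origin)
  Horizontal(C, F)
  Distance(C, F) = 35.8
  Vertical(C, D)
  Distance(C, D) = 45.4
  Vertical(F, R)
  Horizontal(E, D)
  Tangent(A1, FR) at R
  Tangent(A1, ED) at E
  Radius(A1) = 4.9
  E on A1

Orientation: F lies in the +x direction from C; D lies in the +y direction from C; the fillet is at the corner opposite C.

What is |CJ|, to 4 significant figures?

50.94

C is at the origin; CF is horizontal with |CF| = 35.8 and F on the +x side, so F = (35.80, 0.000). C and D share the same x with |CD| = 45.4 and D on the +y side, so D = (0.000, 45.40). The virtual corner opposite C is at (35.80, 45.40). The tangent condition forces JR to be normal to FR and tangency of A1 to ED means the radius JE is perpendicular to ED, with radius 4.9, so the center J sits 4.9 in from both sides at J = (30.90, 40.50). Then |CJ| = |J − C| = 50.94.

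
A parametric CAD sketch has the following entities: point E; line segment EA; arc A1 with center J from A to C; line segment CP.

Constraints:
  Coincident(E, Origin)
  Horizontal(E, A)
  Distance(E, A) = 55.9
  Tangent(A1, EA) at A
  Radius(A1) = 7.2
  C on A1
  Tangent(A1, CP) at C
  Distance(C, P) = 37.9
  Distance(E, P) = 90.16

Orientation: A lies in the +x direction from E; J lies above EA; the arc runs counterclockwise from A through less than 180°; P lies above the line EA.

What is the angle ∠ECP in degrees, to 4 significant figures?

127.6°

Checks: E = (0.00, 0.00) ✓; |JC| = 7.200 ✓; ∠(JC, CP) = 90.00° ✓; |CP| = 37.90 ✓; |EP| = 90.16 ✓.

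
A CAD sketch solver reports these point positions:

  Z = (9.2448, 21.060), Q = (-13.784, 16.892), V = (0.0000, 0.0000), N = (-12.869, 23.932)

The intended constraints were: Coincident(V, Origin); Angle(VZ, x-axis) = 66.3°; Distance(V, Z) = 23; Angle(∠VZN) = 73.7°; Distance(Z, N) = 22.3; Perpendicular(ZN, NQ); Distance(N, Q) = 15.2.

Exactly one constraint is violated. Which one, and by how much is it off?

Distance(N, Q) = 15.2 — off by 8.10.

V = (0.00, 0.00) ✓; VZ at 66.30° ✓; |VZ| = 23.00 ✓; ∠VZN = 73.70° ✓; |ZN| = 22.30 ✓; ∠(ZN, NQ) = 89.99° ✓; |NQ| = 7.099 ✗.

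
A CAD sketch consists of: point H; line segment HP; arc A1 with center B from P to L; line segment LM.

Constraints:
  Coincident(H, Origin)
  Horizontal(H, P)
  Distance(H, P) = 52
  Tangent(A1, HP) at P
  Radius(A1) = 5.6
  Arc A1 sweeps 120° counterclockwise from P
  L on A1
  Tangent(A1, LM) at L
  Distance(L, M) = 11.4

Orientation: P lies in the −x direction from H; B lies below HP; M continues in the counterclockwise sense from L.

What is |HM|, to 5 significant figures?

54.316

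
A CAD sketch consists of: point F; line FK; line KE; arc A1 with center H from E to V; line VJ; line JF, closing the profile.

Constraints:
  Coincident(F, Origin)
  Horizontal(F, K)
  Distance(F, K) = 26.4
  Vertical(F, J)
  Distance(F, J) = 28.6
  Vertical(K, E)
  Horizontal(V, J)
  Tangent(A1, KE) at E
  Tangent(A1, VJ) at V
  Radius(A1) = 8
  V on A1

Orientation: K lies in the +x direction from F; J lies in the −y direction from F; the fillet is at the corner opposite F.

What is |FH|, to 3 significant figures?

27.6

F is at the origin; FK is horizontal with |FK| = 26.4 and K on the +x side, so K = (26.4, 0.00). FJ is vertical with |FJ| = 28.6 and J on the −y side, so J = (0.00, -28.6). The virtual corner opposite F is at (26.4, -28.6). Since A1 is tangent to KE there, HE ⟂ KE and A1 meets VJ tangentially, so HV is at right angles to VJ, with radius 8.0, so the center H sits 8.0 in from both sides at H = (18.4, -20.6). Then |FH| = |H − F| = 27.6.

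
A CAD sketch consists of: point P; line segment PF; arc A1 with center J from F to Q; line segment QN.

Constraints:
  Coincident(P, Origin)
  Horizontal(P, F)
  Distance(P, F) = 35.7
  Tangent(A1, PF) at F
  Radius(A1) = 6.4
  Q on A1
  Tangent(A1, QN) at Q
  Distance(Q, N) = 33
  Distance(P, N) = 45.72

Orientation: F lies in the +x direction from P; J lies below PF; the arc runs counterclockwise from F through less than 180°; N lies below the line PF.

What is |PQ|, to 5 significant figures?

29.877

Checks: |JQ| = 6.400 ✓; ∠(JQ, QN) = 90.00° ✓; |QN| = 33.00 ✓; |PN| = 45.72 ✓.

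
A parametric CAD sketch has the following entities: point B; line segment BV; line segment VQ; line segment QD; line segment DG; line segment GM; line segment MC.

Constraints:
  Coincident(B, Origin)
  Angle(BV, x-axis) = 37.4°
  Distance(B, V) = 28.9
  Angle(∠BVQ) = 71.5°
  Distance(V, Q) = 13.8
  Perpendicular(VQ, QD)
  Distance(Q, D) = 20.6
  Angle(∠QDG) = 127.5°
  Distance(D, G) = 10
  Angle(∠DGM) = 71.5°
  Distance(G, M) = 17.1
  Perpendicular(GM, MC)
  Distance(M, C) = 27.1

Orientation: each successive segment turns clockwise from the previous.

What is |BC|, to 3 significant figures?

30.7

B is at the origin; BV runs at 37.4° with length 28.9, so V = (23.0, 17.6). ∠BVQ = 71.5° gives VQ at -71.1° from the x-axis; with |VQ| = 13.8, Q = (27.4, 4.50). VQ is perpendicular to QD, so QD runs at -161°; with |QD| = 20.6, D = (7.94, -2.18). ∠QDG = 127.5° gives DG at 146° from the x-axis; with |DG| = 10.0, G = (-0.390, 3.36). ∠DGM = 71.5° gives GM at 37.9° from the x-axis; with |GM| = 17.1, M = (13.1, 13.9). The perpendicularity gives MC at right angles to GM, so MC runs at -52.1°; with |MC| = 27.1, C = (29.8, -7.52). Then |BC| = |C − B| = 30.7.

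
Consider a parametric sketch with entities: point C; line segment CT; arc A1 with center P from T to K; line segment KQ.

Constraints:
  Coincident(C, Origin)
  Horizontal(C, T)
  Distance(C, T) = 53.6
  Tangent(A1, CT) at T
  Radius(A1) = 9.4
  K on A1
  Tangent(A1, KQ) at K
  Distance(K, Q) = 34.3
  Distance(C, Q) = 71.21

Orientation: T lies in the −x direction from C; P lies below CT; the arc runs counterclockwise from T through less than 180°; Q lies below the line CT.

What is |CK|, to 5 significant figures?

63.809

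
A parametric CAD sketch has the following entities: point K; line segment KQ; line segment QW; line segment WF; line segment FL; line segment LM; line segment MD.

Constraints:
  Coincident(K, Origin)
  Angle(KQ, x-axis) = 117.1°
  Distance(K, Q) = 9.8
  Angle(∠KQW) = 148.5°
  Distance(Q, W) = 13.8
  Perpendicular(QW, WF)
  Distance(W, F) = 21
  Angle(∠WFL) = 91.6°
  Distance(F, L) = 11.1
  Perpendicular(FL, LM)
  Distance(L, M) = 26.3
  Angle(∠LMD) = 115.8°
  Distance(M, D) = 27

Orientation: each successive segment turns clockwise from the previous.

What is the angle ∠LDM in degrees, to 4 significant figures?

31.63°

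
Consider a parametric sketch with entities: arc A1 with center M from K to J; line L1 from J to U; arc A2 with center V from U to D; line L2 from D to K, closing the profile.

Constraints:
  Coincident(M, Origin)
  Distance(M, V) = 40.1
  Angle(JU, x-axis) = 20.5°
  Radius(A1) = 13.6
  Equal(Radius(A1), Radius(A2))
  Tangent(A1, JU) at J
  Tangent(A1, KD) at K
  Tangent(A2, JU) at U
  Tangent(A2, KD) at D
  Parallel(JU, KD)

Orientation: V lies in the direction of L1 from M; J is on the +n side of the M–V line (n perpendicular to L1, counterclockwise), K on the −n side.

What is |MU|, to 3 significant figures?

42.3

The slot axis is L1's direction at 20.5°, so u = (cos 20.5°, sin 20.5°) = (0.937, 0.350) and n = (−sin 20.5°, cos 20.5°) = (-0.350, 0.937). M is at the origin and V lies 40.1 along u from M, so V = 40.1·u = (37.6, 14.0). Tangency of A1 to both parallel lines with radius 13.6 puts J and K at M ± 13.6·n: J = (-4.76, 12.7), K = (4.76, -12.7). Equal radii place U and D the same way about V: U = V + 13.6·n = (32.8, 26.8), D = V − 13.6·n = (42.3, 1.30). Then |MU| = |U − M| = 42.3.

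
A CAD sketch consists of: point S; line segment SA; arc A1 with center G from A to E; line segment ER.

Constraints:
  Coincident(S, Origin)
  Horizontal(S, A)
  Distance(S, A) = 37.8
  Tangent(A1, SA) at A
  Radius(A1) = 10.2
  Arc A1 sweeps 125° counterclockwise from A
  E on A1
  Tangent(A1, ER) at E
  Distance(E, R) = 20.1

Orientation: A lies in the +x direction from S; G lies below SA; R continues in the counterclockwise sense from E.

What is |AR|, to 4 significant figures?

32.67

S is at the origin; S and A share the same y with |SA| = 37.8 and A on the +x side, so A = (37.80, 0.000). Since A1 is tangent to SA there, GA ⟂ SA, so G = A + (0, -10.2) = (37.80, -10.20). On A1, A sits at bearing 90° from G; a 125° counterclockwise sweep puts E at bearing 215°, so E = G + 10.2·(cos 215°, sin 215°) = (29.44, -16.05). The tangent condition forces GE to be normal to ER, so ER runs along (−sin 215°, cos 215°); with |ER| = 20.1, R = (40.97, -32.52). Then |AR| = |R − A| = 32.67.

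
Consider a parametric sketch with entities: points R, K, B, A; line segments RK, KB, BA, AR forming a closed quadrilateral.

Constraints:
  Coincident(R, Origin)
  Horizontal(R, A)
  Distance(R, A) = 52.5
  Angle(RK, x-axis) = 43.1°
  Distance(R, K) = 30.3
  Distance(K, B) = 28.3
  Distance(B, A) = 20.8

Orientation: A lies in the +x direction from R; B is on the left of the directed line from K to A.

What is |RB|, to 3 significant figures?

54.5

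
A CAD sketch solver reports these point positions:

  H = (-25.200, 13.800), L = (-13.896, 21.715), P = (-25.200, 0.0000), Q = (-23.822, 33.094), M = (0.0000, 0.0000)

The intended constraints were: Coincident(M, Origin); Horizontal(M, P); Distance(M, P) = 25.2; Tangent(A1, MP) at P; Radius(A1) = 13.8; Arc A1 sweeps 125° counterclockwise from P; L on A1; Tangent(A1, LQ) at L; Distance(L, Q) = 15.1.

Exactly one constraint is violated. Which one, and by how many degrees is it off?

Tangent(A1, LQ) at L — off by 6.10°.

M = (0.00, 0.00) ✓; M.y = 0.00, P.y = 0.00 ✓; |MP| = 25.20 ✓; ∠(HP, PM) = 90.00° ✓; |HP| = 13.80 ✓; bearing(H→L) − bearing(H→P) = 125.0° ✓; |HL| = 13.80 ✓; ∠(HL, LQ) = 83.90° ✗; |LQ| = 15.10 ✓.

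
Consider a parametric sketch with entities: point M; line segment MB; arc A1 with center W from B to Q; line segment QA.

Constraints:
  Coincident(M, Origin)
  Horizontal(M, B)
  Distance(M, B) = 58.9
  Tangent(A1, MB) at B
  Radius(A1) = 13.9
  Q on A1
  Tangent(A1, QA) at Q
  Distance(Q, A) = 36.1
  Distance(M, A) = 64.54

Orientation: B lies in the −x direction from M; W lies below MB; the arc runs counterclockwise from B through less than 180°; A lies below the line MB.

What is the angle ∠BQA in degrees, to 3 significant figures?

112°

M is at the origin; MB is horizontal with |MB| = 58.9 and B on the −x side, so B = (-58.9, 0.00). A1 meets MB tangentially, so WB is at right angles to MB, so W = B + (0, -13.9) = (-58.9, -13.9). Since WQ ⟂ QA (tangency), |WA| = √(13.9² + 36.1²) = 38.7 regardless of where Q sits on A1. So A lies on both circle(M, 64.54) and circle(W, 38.7); the below-MB intersection is A = (-42.2, -48.8). Q is the foot of the tangent from A: Q = (-68.5, -24.0).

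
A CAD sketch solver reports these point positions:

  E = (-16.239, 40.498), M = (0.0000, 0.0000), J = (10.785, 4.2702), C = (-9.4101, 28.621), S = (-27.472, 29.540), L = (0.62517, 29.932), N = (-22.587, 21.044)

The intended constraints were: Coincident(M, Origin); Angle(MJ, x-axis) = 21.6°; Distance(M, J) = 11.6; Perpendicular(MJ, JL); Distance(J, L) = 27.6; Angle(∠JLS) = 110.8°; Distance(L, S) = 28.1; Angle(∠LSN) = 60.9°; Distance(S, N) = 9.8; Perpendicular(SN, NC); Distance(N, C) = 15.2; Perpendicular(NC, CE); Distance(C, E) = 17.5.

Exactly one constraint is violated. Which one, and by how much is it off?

Distance(C, E) = 17.5 — off by 3.80.

M = (0.00, 0.00) ✓; MJ at 21.60° ✓; |MJ| = 11.60 ✓; ∠(MJ, JL) = 90.00° ✓; |JL| = 27.60 ✓; ∠JLS = 110.8° ✓; |LS| = 28.10 ✓; ∠LSN = 60.90° ✓; |SN| = 9.800 ✓; ∠(SN, NC) = 90.00° ✓; |NC| = 15.20 ✓; ∠(NC, CE) = 90.00° ✓; |CE| = 13.70 ✗.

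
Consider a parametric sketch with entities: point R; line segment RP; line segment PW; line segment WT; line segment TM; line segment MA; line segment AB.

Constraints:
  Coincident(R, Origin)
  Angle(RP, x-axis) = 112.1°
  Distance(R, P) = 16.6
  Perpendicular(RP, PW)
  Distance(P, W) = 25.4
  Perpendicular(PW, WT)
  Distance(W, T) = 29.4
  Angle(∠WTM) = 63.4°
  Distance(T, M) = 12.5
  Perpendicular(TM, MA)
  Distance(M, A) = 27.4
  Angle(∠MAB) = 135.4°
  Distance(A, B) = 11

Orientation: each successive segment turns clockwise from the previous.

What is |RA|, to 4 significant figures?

31.64

R is at the origin; RP runs at 112.1° with length 16.6, so P = (-6.245, 15.38). RP is perpendicular to PW, so PW runs at 22.10°; with |PW| = 25.4, W = (17.29, 24.94). PW is perpendicular to WT, so WT runs at -67.90°; with |WT| = 29.4, T = (28.35, -2.303). ∠WTM = 63.4° gives TM at 175.5° from the x-axis; with |TM| = 12.5, M = (15.89, -1.323). The perpendicularity gives MA at right angles to TM, so MA runs at 85.50°; with |MA| = 27.4, A = (18.04, 25.99). Then |RA| = |A − R| = 31.64.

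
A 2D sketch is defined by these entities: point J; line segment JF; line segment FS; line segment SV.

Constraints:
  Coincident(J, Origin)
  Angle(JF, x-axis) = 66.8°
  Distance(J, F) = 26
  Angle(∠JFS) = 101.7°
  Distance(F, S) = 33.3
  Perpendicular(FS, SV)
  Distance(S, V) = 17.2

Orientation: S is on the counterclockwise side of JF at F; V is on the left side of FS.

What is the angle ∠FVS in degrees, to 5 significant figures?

62.683°

J is at the origin; JF runs at 66.8° with length 26.0, so F = 26.0·(cos 66.8°, sin 66.8°) = (10.242, 23.898). ∠JFS = 101.7°, so FS runs at 66.8° + (180° − 101.7°) = 145.10° from the x-axis; with |FS| = 33.3, S = F + 33.3·(cos 145.10°, sin 145.10°) = (-17.069, 42.950). The perpendicularity gives SV at right angles to FS; with |SV| = 17.2 on the left of FS, V = S + 17.2·(-0.57215, -0.82015) = (-26.909, 28.843). Then cos ∠FVS = VF·VS / (|VF||VS|), giving 62.683°.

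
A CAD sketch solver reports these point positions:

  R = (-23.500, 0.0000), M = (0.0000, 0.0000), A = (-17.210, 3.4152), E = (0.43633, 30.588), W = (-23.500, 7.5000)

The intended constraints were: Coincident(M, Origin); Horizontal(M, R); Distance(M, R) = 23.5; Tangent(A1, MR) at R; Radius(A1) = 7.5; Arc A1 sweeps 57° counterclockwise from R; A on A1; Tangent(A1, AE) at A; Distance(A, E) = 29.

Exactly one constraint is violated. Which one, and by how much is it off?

Distance(A, E) = 29 — off by 3.40.

M = (0.00, 0.00) ✓; M.y = 0.00, R.y = 0.00 ✓; |MR| = 23.50 ✓; ∠(WR, RM) = 90.00° ✓; |WR| = 7.500 ✓; bearing(W→A) − bearing(W→R) = 57.00° ✓; |WA| = 7.500 ✓; ∠(WA, AE) = 90.00° ✓; |AE| = 32.40 ✗.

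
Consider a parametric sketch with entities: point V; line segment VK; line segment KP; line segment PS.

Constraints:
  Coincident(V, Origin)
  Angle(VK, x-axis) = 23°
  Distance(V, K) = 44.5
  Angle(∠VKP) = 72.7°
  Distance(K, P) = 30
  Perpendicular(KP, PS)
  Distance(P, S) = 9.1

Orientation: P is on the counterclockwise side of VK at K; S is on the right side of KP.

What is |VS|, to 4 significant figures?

54.24

V is at the origin; VK runs at 23.0° with length 44.5, so K = 44.5·(cos 23.0°, sin 23.0°) = (40.96, 17.39). ∠VKP = 72.7°, so KP runs at 23.0° + (180° − 72.7°) = 130.3° from the x-axis; with |KP| = 30.0, P = K + 30.0·(cos 130.3°, sin 130.3°) = (21.56, 40.27). The perpendicularity gives PS at right angles to KP; with |PS| = 9.1 on the right of KP, S = P + 9.1·(0.7627, 0.6468) = (28.50, 46.15). Then |VS| = |S − V| = 54.24.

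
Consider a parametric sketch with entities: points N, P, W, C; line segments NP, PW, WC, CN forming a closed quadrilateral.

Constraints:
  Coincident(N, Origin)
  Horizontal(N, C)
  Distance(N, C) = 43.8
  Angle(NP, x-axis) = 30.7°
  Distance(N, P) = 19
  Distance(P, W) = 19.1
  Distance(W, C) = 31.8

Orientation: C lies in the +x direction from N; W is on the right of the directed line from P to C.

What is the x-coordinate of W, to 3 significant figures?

13.3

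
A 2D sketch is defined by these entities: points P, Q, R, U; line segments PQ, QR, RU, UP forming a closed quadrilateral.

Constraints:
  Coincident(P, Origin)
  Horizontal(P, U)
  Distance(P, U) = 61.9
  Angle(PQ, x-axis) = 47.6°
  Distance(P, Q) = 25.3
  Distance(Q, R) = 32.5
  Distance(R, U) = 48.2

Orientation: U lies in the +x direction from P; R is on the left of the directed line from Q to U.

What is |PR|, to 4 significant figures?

57.80

P is at the origin; P and U share the same y with |PU| = 61.9 and U in +x, so U = (61.9, 0). PQ runs at 47.6° with |PQ| = 25.3, so Q = (17.06, 18.68). R is determined by |QR| = 32.5 and |RU| = 48.2 together: it lies at the intersection of circle(Q, 32.5) and circle(U, 48.2). With |QU| = 48.58, the foot of the radical line on QU is 11.25 from Q and the perpendicular offset is √(32.5² − 11.25²) = 30.49. Taking the left-of-QU solution: R = (39.17, 42.50).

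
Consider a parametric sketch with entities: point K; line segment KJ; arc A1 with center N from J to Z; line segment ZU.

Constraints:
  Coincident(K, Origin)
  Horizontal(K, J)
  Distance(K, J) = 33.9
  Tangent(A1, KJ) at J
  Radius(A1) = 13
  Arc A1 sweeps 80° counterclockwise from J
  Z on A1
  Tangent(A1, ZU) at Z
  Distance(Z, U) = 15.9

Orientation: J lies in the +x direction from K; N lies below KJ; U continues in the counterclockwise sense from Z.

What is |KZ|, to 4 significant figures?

23.68

K is at the origin; K and J share the same y with |KJ| = 33.9 and J on the +x side, so J = (33.90, 0.000). The tangent condition forces NJ to be normal to KJ, so N = J + (0, -13) = (33.90, -13.00). On A1, J sits at bearing 90° from N; an 80° counterclockwise sweep puts Z at bearing 170°, so Z = N + 13.0·(cos 170°, sin 170°) = (21.10, -10.74). Then |KZ| = |Z − K| = 23.68.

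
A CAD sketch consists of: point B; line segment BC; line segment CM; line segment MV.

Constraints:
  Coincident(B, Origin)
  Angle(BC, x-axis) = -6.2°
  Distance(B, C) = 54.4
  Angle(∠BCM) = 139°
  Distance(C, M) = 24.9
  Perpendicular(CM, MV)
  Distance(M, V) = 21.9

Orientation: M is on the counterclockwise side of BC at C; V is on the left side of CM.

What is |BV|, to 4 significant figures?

67.38

B is at the origin; BC runs at -6.2° with length 54.4, so C = 54.4·(cos -6.2°, sin -6.2°) = (54.08, -5.875). ∠BCM = 139.0°, so CM runs at -6.2° + (180° − 139.0°) = 34.80° from the x-axis; with |CM| = 24.9, M = C + 24.9·(cos 34.80°, sin 34.80°) = (74.53, 8.336). The perpendicularity gives MV at right angles to CM; with |MV| = 21.9 on the left of CM, V = M + 21.9·(-0.5707, 0.8211) = (62.03, 26.32). Then |BV| = |V − B| = 67.38.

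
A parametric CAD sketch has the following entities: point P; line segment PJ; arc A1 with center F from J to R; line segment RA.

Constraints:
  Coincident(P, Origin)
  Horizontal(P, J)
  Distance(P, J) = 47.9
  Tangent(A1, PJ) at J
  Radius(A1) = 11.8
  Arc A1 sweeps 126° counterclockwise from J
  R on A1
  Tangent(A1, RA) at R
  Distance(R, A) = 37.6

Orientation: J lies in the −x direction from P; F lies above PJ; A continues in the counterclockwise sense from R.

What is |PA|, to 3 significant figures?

77.9

P is at the origin; PJ is horizontal with |PJ| = 47.9 and J on the −x side, so J = (-47.9, 0.00). The tangent condition forces FJ to be normal to PJ, so F = J + (0, 11.8) = (-47.9, 11.8). On A1, J sits at bearing -90° from F; a 126° counterclockwise sweep puts R at bearing 36°, so R = F + 11.8·(cos 36°, sin 36°) = (-38.4, 18.7). Tangency of A1 to RA means the radius FR is perpendicular to RA, so RA runs along (−sin 36°, cos 36°); with |RA| = 37.6, A = (-60.5, 49.2). Then |PA| = |A − P| = 77.9.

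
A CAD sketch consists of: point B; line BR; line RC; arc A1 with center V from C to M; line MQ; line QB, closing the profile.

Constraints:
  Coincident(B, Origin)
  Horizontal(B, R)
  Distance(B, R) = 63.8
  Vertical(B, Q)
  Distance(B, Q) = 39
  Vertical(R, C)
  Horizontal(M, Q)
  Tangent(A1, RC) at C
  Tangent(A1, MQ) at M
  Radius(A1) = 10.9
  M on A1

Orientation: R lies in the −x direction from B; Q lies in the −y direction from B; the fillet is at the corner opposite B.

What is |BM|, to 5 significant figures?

65.722

The virtual corner opposite B is at (-63.800, -39.000). The tangent condition forces VC to be normal to RC and tangency of A1 to MQ means the radius VM is perpendicular to MQ, with radius 10.9, so the center V sits 10.9 in from both sides at V = (-52.900, -28.100). That places the tangent points at C = (-63.800, -28.100) on RC and M = (-52.900, -39.000) on MQ. Then |BM| = |M − B| = 65.722.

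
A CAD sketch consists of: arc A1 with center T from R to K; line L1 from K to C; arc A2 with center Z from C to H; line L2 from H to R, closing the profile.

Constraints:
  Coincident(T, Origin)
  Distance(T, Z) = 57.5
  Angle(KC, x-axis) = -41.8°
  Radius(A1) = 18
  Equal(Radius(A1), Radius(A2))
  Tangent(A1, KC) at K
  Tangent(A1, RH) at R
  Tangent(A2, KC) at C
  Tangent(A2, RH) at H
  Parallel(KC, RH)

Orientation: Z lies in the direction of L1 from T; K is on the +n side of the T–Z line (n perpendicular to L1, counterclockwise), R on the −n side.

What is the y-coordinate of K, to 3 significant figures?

13.4

T is at the origin and Z lies 57.5 along u from T, so Z = 57.5·u = (42.9, -38.3). Tangency of A1 to both parallel lines with radius 18.0 puts K and R at T ± 18.0·n: K = (12.0, 13.4), R = (-12.0, -13.4). So K.y = 13.4.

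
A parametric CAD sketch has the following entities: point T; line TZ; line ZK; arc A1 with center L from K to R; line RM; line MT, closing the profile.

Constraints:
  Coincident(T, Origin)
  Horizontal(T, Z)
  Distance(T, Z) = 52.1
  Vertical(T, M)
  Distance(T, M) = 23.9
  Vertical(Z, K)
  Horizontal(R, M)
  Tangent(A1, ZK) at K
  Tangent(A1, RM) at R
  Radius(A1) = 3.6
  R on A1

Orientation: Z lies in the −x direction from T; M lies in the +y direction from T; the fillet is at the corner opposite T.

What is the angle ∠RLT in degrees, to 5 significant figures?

112.71°

T is at the origin; T and Z share the same y with |TZ| = 52.1 and Z on the −x side, so Z = (-52.100, 0.0000). TM is vertical with |TM| = 23.9 and M on the +y side, so M = (0.0000, 23.900). The virtual corner opposite T is at (-52.100, 23.900). Since A1 is tangent to ZK there, LK ⟂ ZK and A1 meets RM tangentially, so LR is at right angles to RM, with radius 3.6, so the center L sits 3.6 in from both sides at L = (-48.500, 20.300). That places the tangent points at K = (-52.100, 20.300) on ZK and R = (-48.500, 23.900) on RM. Then cos ∠RLT = LR·LT / (|LR||LT|), giving 112.71°.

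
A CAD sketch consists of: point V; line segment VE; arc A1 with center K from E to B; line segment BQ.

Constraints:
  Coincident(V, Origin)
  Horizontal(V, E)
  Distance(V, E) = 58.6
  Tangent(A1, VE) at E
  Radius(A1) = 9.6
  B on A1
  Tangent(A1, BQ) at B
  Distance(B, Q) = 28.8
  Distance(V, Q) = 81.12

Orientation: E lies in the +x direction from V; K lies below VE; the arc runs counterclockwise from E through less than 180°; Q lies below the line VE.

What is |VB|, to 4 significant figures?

54.40

V is at the origin; V and E share the same y with |VE| = 58.6 and E on the +x side, so E = (58.60, 0.000). The tangent condition forces KE to be normal to VE, so K = E + (0, -9.6) = (58.60, -9.600). Since KB ⟂ BQ (tangency), |KQ| = √(9.6² + 28.8²) = 30.36 regardless of where B sits on A1. So Q lies on both circle(V, 81.12) and circle(K, 30.36); the below-VE intersection is Q = (72.36, -36.66). B is the foot of the tangent from Q: B = (51.86, -16.44).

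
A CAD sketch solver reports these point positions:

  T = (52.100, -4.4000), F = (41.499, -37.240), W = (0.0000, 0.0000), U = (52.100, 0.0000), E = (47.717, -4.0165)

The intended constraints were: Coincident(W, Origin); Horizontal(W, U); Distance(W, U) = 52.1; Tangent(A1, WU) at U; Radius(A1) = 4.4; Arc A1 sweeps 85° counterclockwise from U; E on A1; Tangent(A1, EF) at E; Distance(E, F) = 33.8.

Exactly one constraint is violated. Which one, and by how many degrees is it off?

Tangent(A1, EF) at E — off by 5.60°.

W = (0.00, 0.00) ✓; W.y = 0.00, U.y = 0.00 ✓; |WU| = 52.10 ✓; ∠(TU, UW) = 90.00° ✓; |TU| = 4.400 ✓; bearing(T→E) − bearing(T→U) = 85.00° ✓; |TE| = 4.400 ✓; ∠(TE, EF) = 95.60° ✗; |EF| = 33.80 ✓.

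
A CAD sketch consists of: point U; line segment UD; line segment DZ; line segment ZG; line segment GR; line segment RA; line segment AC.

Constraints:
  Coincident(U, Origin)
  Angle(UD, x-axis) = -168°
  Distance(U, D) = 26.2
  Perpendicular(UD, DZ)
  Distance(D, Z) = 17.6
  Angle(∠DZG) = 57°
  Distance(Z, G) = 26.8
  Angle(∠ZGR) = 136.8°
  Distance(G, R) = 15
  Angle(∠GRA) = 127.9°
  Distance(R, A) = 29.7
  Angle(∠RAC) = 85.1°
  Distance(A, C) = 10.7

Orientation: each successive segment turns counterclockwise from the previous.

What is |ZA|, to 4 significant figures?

53.03

U is at the origin; UD runs at -168.0° with length 26.2, so D = (-25.63, -5.447). UD is perpendicular to DZ, so DZ runs at -78.00°; with |DZ| = 17.6, Z = (-21.97, -22.66). ∠DZG = 57.0° gives ZG at 45.00° from the x-axis; with |ZG| = 26.8, G = (-3.018, -3.712). ∠ZGR = 136.8° gives GR at 88.20° from the x-axis; with |GR| = 15.0, R = (-2.547, 11.28). ∠GRA = 127.9° gives RA at 140.3° from the x-axis; with |RA| = 29.7, A = (-25.40, 30.25). Then |ZA| = |A − Z| = 53.03.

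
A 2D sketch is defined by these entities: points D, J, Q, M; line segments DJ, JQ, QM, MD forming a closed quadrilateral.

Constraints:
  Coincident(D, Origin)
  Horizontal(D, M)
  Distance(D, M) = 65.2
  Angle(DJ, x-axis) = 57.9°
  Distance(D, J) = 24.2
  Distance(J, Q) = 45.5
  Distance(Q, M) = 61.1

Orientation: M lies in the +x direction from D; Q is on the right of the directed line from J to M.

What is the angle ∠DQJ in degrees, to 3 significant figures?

25.1°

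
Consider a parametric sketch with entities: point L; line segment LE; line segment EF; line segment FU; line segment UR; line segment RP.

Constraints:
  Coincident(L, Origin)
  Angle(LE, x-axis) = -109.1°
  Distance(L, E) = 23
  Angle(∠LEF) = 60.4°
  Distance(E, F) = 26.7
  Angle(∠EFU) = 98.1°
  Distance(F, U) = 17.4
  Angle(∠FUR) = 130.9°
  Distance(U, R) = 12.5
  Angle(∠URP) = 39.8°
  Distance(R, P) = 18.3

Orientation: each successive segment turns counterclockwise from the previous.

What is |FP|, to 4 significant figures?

9.937

L is at the origin; LE runs at -109.1° with length 23.0, so E = (-7.526, -21.73). ∠LEF = 60.4° gives EF at 10.50° from the x-axis; with |EF| = 26.7, F = (18.73, -16.87). ∠EFU = 98.1° gives FU at 92.40° from the x-axis; with |FU| = 17.4, U = (18.00, 0.5166). ∠FUR = 130.9° gives UR at 141.5° from the x-axis; with |UR| = 12.5, R = (8.216, 8.298). ∠URP = 39.8° gives RP at -78.30° from the x-axis; with |RP| = 18.3, P = (11.93, -9.622). Then |FP| = |P − F| = 9.937.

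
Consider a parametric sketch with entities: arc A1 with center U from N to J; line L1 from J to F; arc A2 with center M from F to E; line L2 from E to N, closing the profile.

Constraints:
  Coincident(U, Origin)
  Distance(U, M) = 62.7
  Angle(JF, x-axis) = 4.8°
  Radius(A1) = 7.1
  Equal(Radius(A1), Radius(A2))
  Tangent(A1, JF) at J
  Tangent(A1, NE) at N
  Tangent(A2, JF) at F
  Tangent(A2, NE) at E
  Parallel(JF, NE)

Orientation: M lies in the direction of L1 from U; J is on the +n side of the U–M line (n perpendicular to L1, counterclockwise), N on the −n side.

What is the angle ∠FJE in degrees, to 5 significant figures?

12.761°

Tangency of A1 to both parallel lines with radius 7.1 puts J and N at U ± 7.1·n: J = (-0.59411, 7.0751), N = (0.59411, -7.0751). Equal radii place F and E the same way about M: F = M + 7.1·n = (61.886, 12.322), E = M − 7.1·n = (63.074, -1.8285). Then cos ∠FJE = JF·JE / (|JF||JE|), giving 12.761°.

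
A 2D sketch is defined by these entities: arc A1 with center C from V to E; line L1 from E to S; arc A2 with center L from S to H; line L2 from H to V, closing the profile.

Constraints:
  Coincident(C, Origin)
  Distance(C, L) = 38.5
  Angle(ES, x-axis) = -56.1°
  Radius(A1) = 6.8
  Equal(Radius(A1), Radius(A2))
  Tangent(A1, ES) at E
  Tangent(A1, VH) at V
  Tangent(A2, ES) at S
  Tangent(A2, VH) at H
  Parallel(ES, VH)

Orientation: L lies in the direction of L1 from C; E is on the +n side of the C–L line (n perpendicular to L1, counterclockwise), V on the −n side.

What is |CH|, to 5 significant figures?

39.096

The slot axis is L1's direction at -56.1°, so u = (cos -56.1°, sin -56.1°) = (0.55775, -0.83001) and n = (−sin -56.1°, cos -56.1°) = (0.83001, 0.55775). C is at the origin and L lies 38.5 along u from C, so L = 38.5·u = (21.473, -31.955). Tangency of A1 to both parallel lines with radius 6.8 puts E and V at C ± 6.8·n: E = (5.6441, 3.7927), V = (-5.6441, -3.7927). Equal radii place S and H the same way about L: S = L + 6.8·n = (27.117, -28.163), H = L − 6.8·n = (15.829, -35.748). Then |CH| = |H − C| = 39.096.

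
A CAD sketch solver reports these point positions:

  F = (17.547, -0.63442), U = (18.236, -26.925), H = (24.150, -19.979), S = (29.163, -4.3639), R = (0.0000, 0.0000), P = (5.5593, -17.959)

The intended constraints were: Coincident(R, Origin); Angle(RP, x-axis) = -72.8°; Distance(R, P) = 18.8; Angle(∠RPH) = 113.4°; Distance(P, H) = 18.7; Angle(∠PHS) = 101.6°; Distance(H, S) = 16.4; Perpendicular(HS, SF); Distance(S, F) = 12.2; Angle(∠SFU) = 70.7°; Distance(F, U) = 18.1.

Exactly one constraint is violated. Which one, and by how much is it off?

Distance(F, U) = 18.1 — off by 8.20.

R = (0.00, 0.00) ✓; RP at -72.80° ✓; |RP| = 18.80 ✓; ∠RPH = 113.4° ✓; |PH| = 18.70 ✓; ∠PHS = 101.6° ✓; |HS| = 16.40 ✓; ∠(HS, SF) = 90.00° ✓; |SF| = 12.20 ✓; ∠SFU = 70.70° ✓; |FU| = 26.30 ✗.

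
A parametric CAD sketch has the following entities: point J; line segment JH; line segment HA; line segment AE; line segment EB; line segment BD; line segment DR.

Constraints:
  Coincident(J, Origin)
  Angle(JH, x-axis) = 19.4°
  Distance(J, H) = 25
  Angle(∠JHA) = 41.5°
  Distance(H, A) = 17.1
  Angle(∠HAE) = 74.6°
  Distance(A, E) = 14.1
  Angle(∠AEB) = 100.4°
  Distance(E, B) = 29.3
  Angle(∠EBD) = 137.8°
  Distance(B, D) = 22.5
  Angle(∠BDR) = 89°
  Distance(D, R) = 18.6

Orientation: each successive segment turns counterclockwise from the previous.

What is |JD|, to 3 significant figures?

54.5

J is at the origin; JH runs at 19.4° with length 25.0, so H = (23.6, 8.30). ∠JHA = 41.5° gives HA at 158° from the x-axis; with |HA| = 17.1, A = (7.74, 14.7). ∠HAE = 74.6° gives AE at -96.7° from the x-axis; with |AE| = 14.1, E = (6.09, 0.734). ∠AEB = 100.4° gives EB at -17.1° from the x-axis; with |EB| = 29.3, B = (34.1, -7.88). ∠EBD = 137.8° gives BD at 25.1° from the x-axis; with |BD| = 22.5, D = (54.5, 1.66). Then |JD| = |D − J| = 54.5.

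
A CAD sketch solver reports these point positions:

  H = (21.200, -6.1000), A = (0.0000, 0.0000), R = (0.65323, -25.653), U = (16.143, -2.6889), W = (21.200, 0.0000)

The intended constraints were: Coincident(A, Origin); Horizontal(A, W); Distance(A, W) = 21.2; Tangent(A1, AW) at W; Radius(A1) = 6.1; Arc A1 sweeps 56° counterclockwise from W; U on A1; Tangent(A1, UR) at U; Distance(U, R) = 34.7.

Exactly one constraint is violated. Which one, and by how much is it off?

Distance(U, R) = 34.7 — off by 7.00.

A = (0.00, 0.00) ✓; A.y = 0.00, W.y = 0.00 ✓; |AW| = 21.20 ✓; ∠(HW, WA) = 90.00° ✓; |HW| = 6.100 ✓; bearing(H→U) − bearing(H→W) = 56.00° ✓; |HU| = 6.100 ✓; ∠(HU, UR) = 90.00° ✓; |UR| = 27.70 ✗.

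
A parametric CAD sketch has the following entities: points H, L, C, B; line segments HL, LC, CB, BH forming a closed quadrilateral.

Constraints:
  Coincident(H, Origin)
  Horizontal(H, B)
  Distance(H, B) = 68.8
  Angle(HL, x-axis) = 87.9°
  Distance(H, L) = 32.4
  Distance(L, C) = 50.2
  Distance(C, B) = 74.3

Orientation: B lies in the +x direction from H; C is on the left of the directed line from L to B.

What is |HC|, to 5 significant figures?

76.912

H is at the origin; H and B share the same y with |HB| = 68.8 and B in +x, so B = (68.8, 0). HL runs at 87.9° with |HL| = 32.4, so L = (1.1873, 32.378). C is determined by |LC| = 50.2 and |CB| = 74.3 together: it lies at the intersection of circle(L, 50.2) and circle(B, 74.3). With |LB| = 74.966, the foot of the radical line on LB is 17.471 from L and the perpendicular offset is √(50.2² − 17.471²) = 47.062. Taking the left-of-LB solution: C = (37.271, 67.278).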